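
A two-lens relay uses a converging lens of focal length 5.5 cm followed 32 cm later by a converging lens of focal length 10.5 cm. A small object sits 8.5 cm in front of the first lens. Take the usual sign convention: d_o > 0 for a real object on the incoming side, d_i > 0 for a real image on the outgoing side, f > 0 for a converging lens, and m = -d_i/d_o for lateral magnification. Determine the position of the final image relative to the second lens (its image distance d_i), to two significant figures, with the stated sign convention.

29 cm

Lens 1: 1/d_i1 = 1/f_1 - 1/d_o1 = 1/5.5 - 1/8.5 = 0.06417 cm^-1, so d_i1 = 15.583 cm.
That image sits 16.417 cm in front of the second lens, so d_o2 = 16.417 cm.
Lens 2: 1/d_i2 = 1/f_2 - 1/d_o2 = 1/10.5 - 1/(16.417) = 0.03432 cm^-1, so d_i2 = 29.134 cm.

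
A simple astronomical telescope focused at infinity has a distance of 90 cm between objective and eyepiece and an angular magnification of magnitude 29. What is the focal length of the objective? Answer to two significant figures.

87 cm

In normal adjustment the tube length equals f_obj + f_eye and |M| = f_obj/f_eye.
So f_obj = 29 f_eye and 29 f_eye + f_eye = 90 cm, giving f_eye = 90/30 = 3.000 cm and f_obj = 87.000 cm.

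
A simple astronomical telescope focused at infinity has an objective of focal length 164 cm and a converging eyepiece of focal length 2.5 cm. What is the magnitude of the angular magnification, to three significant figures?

|M| = f_obj/|f_eye| = 164/2.5 = 65.600.

65.6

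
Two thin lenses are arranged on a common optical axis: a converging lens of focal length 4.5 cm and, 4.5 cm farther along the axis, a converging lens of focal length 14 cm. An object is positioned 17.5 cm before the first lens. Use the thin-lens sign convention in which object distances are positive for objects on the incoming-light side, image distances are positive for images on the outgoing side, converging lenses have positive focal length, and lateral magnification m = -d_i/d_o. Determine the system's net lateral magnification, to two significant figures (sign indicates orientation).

-0.31

Applying the thin-lens equation to the first lens, 1/4.5 = 1/17.5 + 1/d_i1, which gives d_i1 = 6.058 cm.
Its lateral magnification is m_1 = -d_i1/d_o1 = -(6.058)/17.5 = -0.3462.
Since 6.058 cm > 4.5 cm, the first image lies past the second lens and serves as a virtual object: d_o2 = L - d_i1 = -1.558 cm.
Applying the thin-lens equation again with f_2 = 14 cm and d_o2 = -1.558 cm gives d_i2 = 1.402 cm.
m_2 = -(1.402)/(-1.558) = 0.8999.
Total m = m_1 x m_2 = (-0.3462)(0.8999) = -0.3115.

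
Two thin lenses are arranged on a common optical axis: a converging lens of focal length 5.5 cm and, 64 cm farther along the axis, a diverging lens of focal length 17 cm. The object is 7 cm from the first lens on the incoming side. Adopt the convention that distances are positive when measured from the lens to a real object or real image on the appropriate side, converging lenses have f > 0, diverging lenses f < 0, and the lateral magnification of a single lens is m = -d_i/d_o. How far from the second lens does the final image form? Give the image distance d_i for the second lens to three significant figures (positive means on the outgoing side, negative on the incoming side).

Lens 1: 1/d_i1 = 1/f_1 - 1/d_o1 = 1/5.5 - 1/7 = 0.03896 cm^-1, so d_i1 = 25.667 cm.
The intermediate image is 25.667 cm to the right of lens 1, so d_o2 = L - d_i1 = 64 - 25.667 = 38.333 cm.
Lens 2: 1/d_i2 = 1/f_2 - 1/d_o2 = 1/(-17) - 1/(38.333) = -0.08491 cm^-1, so d_i2 = -11.777 cm.

-11.8 cm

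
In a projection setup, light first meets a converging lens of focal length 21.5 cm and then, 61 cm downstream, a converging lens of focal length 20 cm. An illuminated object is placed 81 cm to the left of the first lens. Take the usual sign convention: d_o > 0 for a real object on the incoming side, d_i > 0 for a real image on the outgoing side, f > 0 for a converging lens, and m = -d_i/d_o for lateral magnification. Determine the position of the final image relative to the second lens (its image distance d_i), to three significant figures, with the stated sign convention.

54.1 cm

Applying the thin-lens equation to the first lens, 1/21.5 = 1/81 + 1/d_i1, which gives d_i1 = 29.269 cm.
That image sits 31.731 cm in front of the second lens, so d_o2 = 31.731 cm.
Applying the thin-lens equation again with f_2 = 20 cm and d_o2 = 31.731 cm gives d_i2 = 54.097 cm.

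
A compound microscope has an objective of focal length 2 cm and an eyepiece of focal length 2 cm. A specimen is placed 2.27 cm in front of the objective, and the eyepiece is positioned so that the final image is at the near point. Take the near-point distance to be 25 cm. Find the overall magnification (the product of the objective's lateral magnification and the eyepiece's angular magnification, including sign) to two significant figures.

Objective: 1/d_i = 1/f_obj - 1/d_o = 1/2 - 1/2.27 = 0.05947 cm^-1, so d_i = 16.815 cm.
m_obj = -d_i/d_o = -16.815/2.27 = -7.407.
Eyepiece angular magnification (image at near point): M_eye = 1 + D/f_e = 1 + 25/2 = 13.500.
Overall M = m_obj x M_eye = (-7.407)(13.500) = -100.00.

-100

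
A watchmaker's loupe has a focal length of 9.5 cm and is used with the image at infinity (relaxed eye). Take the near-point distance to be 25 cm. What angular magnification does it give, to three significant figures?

M = D/f = 25/9.5 = 2.632.

2.63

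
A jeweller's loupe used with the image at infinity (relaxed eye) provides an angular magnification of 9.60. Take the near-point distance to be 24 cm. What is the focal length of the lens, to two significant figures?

2.5 cm

For the image at infinity, M = D/f.
f = D/M = 24/9.6 = 2.500 cm.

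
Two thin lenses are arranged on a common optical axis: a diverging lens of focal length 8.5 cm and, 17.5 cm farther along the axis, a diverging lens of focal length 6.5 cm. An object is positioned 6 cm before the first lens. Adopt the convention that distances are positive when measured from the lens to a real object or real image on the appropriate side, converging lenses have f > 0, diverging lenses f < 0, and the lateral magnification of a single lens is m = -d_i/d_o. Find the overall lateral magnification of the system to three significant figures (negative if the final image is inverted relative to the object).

0.138

First lens: d_i1 = 1/(1/(-8.5) - 1/6) = -3.517 cm.
m_1 = -(-3.517)/6 = 0.5862.
With d_i1 < 0 the first image is virtual and lies on the object side; the object distance for lens 2 is d_o2 = 17.5 - (-3.517) = 21.017 cm.
Second lens: d_i2 = 1/(1/(-6.5) - 1/(21.017)) = -4.965 cm.
m_2 = -(-4.965)/(21.017) = 0.2362.
Total m = m_1 x m_2 = (0.5862)(0.2362) = 0.1385.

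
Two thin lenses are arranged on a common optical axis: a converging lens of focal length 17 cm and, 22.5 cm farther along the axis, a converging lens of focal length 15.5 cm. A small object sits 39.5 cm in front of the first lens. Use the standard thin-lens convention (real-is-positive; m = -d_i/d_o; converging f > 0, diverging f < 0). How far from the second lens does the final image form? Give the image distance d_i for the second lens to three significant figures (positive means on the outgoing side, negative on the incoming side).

Lens 1: 1/d_i1 = 1/f_1 - 1/d_o1 = 1/17 - 1/39.5 = 0.03351 cm^-1, so d_i1 = 29.844 cm.
This image would form 29.844 cm past lens 1, i.e. 7.344 cm beyond lens 2, so it is a virtual object for lens 2: d_o2 = 22.5 - 29.844 = -7.344 cm.
Lens 2: 1/d_i2 = 1/f_2 - 1/d_o2 = 1/15.5 - 1/(-7.344) = 0.20067 cm^-1, so d_i2 = 4.983 cm.

4.98 cm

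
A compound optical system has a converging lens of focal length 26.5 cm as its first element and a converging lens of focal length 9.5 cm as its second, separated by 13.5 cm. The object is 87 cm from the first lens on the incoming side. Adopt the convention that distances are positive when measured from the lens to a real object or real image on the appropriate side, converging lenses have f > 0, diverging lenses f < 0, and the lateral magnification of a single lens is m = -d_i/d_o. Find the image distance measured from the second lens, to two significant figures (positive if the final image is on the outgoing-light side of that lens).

Lens 1: 1/d_i1 = 1/f_1 - 1/d_o1 = 1/26.5 - 1/87 = 0.02624 cm^-1, so d_i1 = 38.107 cm.
This image would form 38.107 cm past lens 1, i.e. 24.607 cm beyond lens 2, so it is a virtual object for lens 2: d_o2 = 13.5 - 38.107 = -24.607 cm.
Lens 2: 1/d_i2 = 1/f_2 - 1/d_o2 = 1/9.5 - 1/(-24.607) = 0.14590 cm^-1, so d_i2 = 6.854 cm.

6.9 cm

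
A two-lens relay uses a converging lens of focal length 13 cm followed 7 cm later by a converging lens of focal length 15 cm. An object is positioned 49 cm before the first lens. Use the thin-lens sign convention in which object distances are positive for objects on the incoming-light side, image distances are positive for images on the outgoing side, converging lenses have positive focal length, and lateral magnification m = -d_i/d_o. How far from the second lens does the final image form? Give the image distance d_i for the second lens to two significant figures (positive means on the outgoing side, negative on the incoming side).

6.2 cm

First lens: d_i1 = 1/(1/13 - 1/49) = 17.694 cm.
This image would form 17.694 cm past lens 1, i.e. 10.694 cm beyond lens 2, so it is a virtual object for lens 2: d_o2 = 7 - 17.694 = -10.694 cm.
Second lens: d_i2 = 1/(1/15 - 1/(-10.694)) = 6.243 cm.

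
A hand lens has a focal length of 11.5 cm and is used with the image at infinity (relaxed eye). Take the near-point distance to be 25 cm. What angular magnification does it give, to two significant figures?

2.2

M = D/f = 25/11.5 = 2.174.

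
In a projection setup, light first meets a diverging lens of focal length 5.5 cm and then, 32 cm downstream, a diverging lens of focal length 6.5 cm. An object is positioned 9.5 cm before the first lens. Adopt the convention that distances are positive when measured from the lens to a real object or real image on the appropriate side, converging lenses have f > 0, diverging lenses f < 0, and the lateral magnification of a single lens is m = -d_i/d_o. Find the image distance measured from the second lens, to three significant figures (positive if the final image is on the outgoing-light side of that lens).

First lens: d_i1 = 1/(1/(-5.5) - 1/9.5) = -3.483 cm.
The intermediate image is virtual, 3.483 cm to the left of lens 1, so d_o2 = L - d_i1 = 32 - (-3.483) = 35.483 cm.
Second lens: d_i2 = 1/(1/(-6.5) - 1/(35.483)) = -5.494 cm.

-5.49 cm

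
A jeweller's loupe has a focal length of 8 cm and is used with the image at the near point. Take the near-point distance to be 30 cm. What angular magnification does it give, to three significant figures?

4.75

M = 1 + D/f = 1 + 30/8 = 4.750.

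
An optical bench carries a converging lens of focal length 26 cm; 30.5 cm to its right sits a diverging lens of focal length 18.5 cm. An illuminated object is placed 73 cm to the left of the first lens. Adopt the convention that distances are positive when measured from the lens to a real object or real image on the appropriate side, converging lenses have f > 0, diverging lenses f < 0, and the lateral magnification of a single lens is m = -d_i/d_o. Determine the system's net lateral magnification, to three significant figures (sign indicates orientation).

-1.19

First lens: d_i1 = 1/(1/26 - 1/73) = 40.383 cm.
m_1 = -(40.383)/73 = -0.5532.
This image would form 40.383 cm past lens 1, i.e. 9.883 cm beyond lens 2, so it is a virtual object for lens 2: d_o2 = 30.5 - 40.383 = -9.883 cm.
Second lens: d_i2 = 1/(1/(-18.5) - 1/(-9.883)) = 21.218 cm.
m_2 = -(21.218)/(-9.883) = 2.1469.
Overall magnification: m = m_1 m_2 = -1.1877.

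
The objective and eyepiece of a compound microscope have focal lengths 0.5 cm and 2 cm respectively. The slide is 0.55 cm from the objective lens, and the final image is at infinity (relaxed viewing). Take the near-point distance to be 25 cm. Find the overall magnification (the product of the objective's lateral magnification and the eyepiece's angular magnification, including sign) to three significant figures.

Objective: 1/d_i = 1/f_obj - 1/d_o = 1/0.5 - 1/0.55 = 0.18182 cm^-1, so d_i = 5.500 cm.
m_obj = -d_i/d_o = -5.500/0.55 = -10.000.
Eyepiece angular magnification (image at infinity): M_eye = D/f_e = 25/2 = 12.500.
Overall M = m_obj x M_eye = (-10.000)(12.500) = -125.00.

-125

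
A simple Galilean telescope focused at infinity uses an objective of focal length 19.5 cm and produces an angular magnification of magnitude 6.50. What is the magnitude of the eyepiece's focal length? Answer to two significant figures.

3.0 cm

|M| = f_obj/|f_eye|, so |f_eye| = f_obj/|M| = 19.5/6.5 = 3.000 cm.
(The eyepiece is diverging, so its signed focal length is -3.000 cm.)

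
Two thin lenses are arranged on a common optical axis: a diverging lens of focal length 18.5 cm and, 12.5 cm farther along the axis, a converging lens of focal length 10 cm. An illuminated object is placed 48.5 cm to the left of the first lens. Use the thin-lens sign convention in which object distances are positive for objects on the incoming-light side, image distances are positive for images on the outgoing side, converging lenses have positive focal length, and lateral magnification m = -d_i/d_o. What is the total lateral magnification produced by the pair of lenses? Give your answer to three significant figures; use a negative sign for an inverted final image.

Lens 1: 1/d_i1 = 1/f_1 - 1/d_o1 = 1/(-18.5) - 1/48.5 = -0.07467 cm^-1, so d_i1 = -13.392 cm.
m_1 = -(-13.392)/48.5 = 0.2761.
With d_i1 < 0 the first image is virtual and lies on the object side; the object distance for lens 2 is d_o2 = 12.5 - (-13.392) = 25.892 cm.
Lens 2: 1/d_i2 = 1/f_2 - 1/d_o2 = 1/10 - 1/(25.892) = 0.06138 cm^-1, so d_i2 = 16.293 cm.
m_2 = -(16.293)/(25.892) = -0.6293.
Total m = m_1 x m_2 = (0.2761)(-0.6293) = -0.1737.

-0.174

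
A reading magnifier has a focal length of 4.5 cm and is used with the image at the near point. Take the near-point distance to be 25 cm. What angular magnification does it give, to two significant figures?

M = 1 + D/f = 1 + 25/4.5 = 6.556.

6.6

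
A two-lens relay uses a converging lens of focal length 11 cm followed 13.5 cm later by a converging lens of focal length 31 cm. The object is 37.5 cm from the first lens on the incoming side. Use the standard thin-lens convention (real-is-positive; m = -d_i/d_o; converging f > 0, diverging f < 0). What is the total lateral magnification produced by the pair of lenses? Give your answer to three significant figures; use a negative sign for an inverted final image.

First lens: d_i1 = 1/(1/11 - 1/37.5) = 15.566 cm.
m_1 = -(15.566)/37.5 = -0.4151.
Since 15.566 cm > 13.5 cm, the first image lies past the second lens and serves as a virtual object: d_o2 = L - d_i1 = -2.066 cm.
Second lens: d_i2 = 1/(1/31 - 1/(-2.066)) = 1.937 cm.
m_2 = -(1.937)/(-2.066) = 0.9375.
The system's lateral magnification is m_1 m_2 = (-0.4151)(0.9375) = -0.3892.

-0.389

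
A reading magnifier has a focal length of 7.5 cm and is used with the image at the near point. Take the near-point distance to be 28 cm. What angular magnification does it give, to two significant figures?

M = 1 + D/f = 1 + 28/7.5 = 4.733.

4.7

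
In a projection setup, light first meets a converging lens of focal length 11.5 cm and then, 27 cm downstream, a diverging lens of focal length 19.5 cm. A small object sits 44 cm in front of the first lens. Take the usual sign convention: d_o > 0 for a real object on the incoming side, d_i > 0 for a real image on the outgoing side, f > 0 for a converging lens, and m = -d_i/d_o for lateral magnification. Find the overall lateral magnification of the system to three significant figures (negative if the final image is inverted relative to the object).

Lens 1: 1/d_i1 = 1/f_1 - 1/d_o1 = 1/11.5 - 1/44 = 0.06423 cm^-1, so d_i1 = 15.569 cm.
m_1 = -(15.569)/44 = -0.3538.
That image sits 11.431 cm in front of the second lens, so d_o2 = 11.431 cm.
Lens 2: 1/d_i2 = 1/f_2 - 1/d_o2 = 1/(-19.5) - 1/(11.431) = -0.13877 cm^-1, so d_i2 = -7.206 cm.
m_2 = -(-7.206)/(11.431) = 0.6304.
Total m = m_1 x m_2 = (-0.3538)(0.6304) = -0.2231.

-0.223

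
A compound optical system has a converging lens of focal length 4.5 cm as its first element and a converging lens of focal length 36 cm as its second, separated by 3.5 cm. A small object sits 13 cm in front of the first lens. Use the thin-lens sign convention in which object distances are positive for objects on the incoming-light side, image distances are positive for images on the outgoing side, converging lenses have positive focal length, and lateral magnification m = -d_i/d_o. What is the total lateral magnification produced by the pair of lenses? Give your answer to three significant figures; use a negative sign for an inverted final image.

Lens 1: 1/d_i1 = 1/f_1 - 1/d_o1 = 1/4.5 - 1/13 = 0.14530 cm^-1, so d_i1 = 6.882 cm.
m_1 = -(6.882)/13 = -0.5294.
Since 6.882 cm > 3.5 cm, the first image lies past the second lens and serves as a virtual object: d_o2 = L - d_i1 = -3.382 cm.
Lens 2: 1/d_i2 = 1/f_2 - 1/d_o2 = 1/36 - 1/(-3.382) = 0.32343 cm^-1, so d_i2 = 3.092 cm.
m_2 = -(3.092)/(-3.382) = 0.9141.
Overall magnification: m = m_1 m_2 = -0.4839.

-0.484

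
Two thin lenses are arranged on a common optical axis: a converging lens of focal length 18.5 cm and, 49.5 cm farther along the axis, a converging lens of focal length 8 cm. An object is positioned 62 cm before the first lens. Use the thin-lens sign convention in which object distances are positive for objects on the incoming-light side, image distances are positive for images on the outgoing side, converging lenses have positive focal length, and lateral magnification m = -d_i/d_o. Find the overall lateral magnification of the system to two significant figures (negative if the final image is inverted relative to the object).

0.22

First lens: d_i1 = 1/(1/18.5 - 1/62) = 26.368 cm.
m_1 = -(26.368)/62 = -0.4253.
The intermediate image is 26.368 cm to the right of lens 1, so d_o2 = L - d_i1 = 49.5 - 26.368 = 23.132 cm.
Second lens: d_i2 = 1/(1/8 - 1/(23.132)) = 12.229 cm.
m_2 = -(12.229)/(23.132) = -0.5287.
The system's lateral magnification is m_1 m_2 = (-0.4253)(-0.5287) = 0.2248.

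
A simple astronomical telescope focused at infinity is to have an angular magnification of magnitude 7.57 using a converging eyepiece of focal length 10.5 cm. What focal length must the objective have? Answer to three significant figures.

|M| = f_obj/|f_eye|, so f_obj = |M| x |f_eye| = 7.57 x 10.5 = 79.485 cm.

79.5 cm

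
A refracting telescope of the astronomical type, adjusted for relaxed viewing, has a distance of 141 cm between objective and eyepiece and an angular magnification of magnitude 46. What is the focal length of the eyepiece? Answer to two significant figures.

In normal adjustment the tube length equals f_obj + f_eye and |M| = f_obj/f_eye.
So f_obj = 46 f_eye and 46 f_eye + f_eye = 141 cm, giving f_eye = 141/47 = 3.000 cm and f_obj = 138.000 cm.

3.0 cm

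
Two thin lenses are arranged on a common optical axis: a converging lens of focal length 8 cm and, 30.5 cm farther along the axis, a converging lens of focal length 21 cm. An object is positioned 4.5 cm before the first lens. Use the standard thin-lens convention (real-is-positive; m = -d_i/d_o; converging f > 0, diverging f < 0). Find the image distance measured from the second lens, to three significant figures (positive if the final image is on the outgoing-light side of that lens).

First lens: d_i1 = 1/(1/8 - 1/4.5) = -10.286 cm.
With d_i1 < 0 the first image is virtual and lies on the object side; the object distance for lens 2 is d_o2 = 30.5 - (-10.286) = 40.786 cm.
Second lens: d_i2 = 1/(1/21 - 1/(40.786)) = 43.289 cm.

43.3 cm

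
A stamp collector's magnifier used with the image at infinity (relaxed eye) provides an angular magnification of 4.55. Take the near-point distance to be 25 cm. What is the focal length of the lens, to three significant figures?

For the image at infinity, M = D/f.
f = D/M = 25/4.55 = 5.495 cm.

5.49 cm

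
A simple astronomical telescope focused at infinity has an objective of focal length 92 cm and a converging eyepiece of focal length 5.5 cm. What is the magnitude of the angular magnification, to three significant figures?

|M| = f_obj/|f_eye| = 92/5.5 = 16.727.

16.7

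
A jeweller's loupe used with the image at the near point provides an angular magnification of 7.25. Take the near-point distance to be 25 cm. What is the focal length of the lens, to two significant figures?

For the image at the near point, M = 1 + D/f.
f = D/(M - 1) = 25/(7.25 - 1) = 4.000 cm.

4.0 cm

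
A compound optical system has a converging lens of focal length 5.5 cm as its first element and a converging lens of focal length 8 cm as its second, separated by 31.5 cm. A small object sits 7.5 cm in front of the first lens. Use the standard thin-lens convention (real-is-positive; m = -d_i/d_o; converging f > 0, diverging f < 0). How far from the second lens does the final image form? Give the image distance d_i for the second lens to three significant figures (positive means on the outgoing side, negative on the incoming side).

Lens 1: 1/d_i1 = 1/f_1 - 1/d_o1 = 1/5.5 - 1/7.5 = 0.04848 cm^-1, so d_i1 = 20.625 cm.
Object distance for lens 2: d_o2 = 31.5 - 20.625 = 10.875 cm.
Lens 2: 1/d_i2 = 1/f_2 - 1/d_o2 = 1/8 - 1/(10.875) = 0.03305 cm^-1, so d_i2 = 30.261 cm.

30.3 cm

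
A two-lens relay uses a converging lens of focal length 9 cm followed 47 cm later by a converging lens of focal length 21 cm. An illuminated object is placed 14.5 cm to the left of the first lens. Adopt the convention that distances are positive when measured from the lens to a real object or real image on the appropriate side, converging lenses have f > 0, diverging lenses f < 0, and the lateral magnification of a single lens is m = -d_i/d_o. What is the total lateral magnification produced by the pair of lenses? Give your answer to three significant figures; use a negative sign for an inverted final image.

15.1

First lens: d_i1 = 1/(1/9 - 1/14.5) = 23.727 cm.
m_1 = -(23.727)/14.5 = -1.6364.
That image sits 23.273 cm in front of the second lens, so d_o2 = 23.273 cm.
Second lens: d_i2 = 1/(1/21 - 1/(23.273)) = 215.040 cm.
m_2 = -(215.040)/(23.273) = -9.2400.
The system's lateral magnification is m_1 m_2 = (-1.6364)(-9.2400) = 15.1200.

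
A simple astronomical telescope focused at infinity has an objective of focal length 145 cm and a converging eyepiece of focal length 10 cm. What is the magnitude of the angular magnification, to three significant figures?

14.5

|M| = f_obj/|f_eye| = 145/10 = 14.500.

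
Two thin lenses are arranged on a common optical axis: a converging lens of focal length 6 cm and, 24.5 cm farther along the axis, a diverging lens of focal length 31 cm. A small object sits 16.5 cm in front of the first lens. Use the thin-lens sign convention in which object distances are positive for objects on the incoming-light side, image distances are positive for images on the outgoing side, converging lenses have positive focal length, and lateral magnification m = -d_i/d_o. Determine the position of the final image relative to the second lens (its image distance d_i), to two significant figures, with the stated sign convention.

Applying the thin-lens equation to the first lens, 1/6 = 1/16.5 + 1/d_i1, which gives d_i1 = 9.429 cm.
Object distance for lens 2: d_o2 = 24.5 - 9.429 = 15.071 cm.
Applying the thin-lens equation again with f_2 = -31 cm and d_o2 = 15.071 cm gives d_i2 = -10.141 cm.

-10 cm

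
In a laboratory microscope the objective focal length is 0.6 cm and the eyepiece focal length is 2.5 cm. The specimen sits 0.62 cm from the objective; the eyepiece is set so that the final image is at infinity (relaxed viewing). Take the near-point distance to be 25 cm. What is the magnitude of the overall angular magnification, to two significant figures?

Objective: 1/d_i = 1/f_obj - 1/d_o = 1/0.6 - 1/0.62 = 0.05376 cm^-1, so d_i = 18.600 cm.
m_obj = -d_i/d_o = -18.600/0.62 = -30.000.
Eyepiece angular magnification (image at infinity): M_eye = D/f_e = 25/2.5 = 10.000.
Overall M = m_obj x M_eye = (-30.000)(10.000) = -300.00.
|M| = 300.00.

300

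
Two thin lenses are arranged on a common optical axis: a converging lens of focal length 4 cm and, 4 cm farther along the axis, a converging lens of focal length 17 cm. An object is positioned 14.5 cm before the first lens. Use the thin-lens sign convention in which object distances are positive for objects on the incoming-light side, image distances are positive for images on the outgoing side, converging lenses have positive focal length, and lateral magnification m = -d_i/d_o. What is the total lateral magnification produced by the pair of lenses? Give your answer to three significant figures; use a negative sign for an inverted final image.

Applying the thin-lens equation to the first lens, 1/4 = 1/14.5 + 1/d_i1, which gives d_i1 = 5.524 cm.
Its lateral magnification is m_1 = -d_i1/d_o1 = -(5.524)/14.5 = -0.3810.
Since 5.524 cm > 4 cm, the first image lies past the second lens and serves as a virtual object: d_o2 = L - d_i1 = -1.524 cm.
Applying the thin-lens equation again with f_2 = 17 cm and d_o2 = -1.524 cm gives d_i2 = 1.398 cm.
m_2 = -(1.398)/(-1.524) = 0.9177.
Overall magnification: m = m_1 m_2 = -0.3496.

-0.350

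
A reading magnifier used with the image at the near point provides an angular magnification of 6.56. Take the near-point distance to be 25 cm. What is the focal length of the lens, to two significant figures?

For the image at the near point, M = 1 + D/f.
f = D/(M - 1) = 25/(6.56 - 1) = 4.496 cm.

4.5 cm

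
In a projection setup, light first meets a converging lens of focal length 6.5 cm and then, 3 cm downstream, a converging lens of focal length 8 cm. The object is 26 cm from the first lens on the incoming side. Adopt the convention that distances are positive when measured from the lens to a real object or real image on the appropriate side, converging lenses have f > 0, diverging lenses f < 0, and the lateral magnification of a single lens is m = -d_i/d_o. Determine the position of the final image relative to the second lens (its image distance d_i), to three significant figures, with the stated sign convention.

First lens: d_i1 = 1/(1/6.5 - 1/26) = 8.667 cm.
Since 8.667 cm > 3 cm, the first image lies past the second lens and serves as a virtual object: d_o2 = L - d_i1 = -5.667 cm.
Second lens: d_i2 = 1/(1/8 - 1/(-5.667)) = 3.317 cm.

3.32 cm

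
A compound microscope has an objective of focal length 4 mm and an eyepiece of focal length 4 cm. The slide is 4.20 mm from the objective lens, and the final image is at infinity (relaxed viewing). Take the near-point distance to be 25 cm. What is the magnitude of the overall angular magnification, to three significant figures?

Convert to cm: f_obj = 4 mm = 0.4 cm; d_o = 4.20 mm = 0.42 cm.
Objective: 1/d_i = 1/f_obj - 1/d_o = 1/0.4 - 1/0.42 = 0.11905 cm^-1, so d_i = 8.400 cm.
m_obj = -d_i/d_o = -8.400/0.42 = -20.000.
Eyepiece angular magnification (image at infinity): M_eye = D/f_e = 25/4 = 6.250.
Overall M = m_obj x M_eye = (-20.000)(6.250) = -125.00.
|M| = 125.00.

125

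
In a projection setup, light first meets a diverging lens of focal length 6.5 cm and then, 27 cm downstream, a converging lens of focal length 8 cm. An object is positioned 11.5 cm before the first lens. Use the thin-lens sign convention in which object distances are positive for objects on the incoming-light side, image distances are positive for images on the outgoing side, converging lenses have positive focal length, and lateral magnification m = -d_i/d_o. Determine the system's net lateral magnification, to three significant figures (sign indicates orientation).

Applying the thin-lens equation to the first lens, 1/(-6.5) = 1/11.5 + 1/d_i1, which gives d_i1 = -4.153 cm.
Its lateral magnification is m_1 = -d_i1/d_o1 = -(-4.153)/11.5 = 0.3611.
With d_i1 < 0 the first image is virtual and lies on the object side; the object distance for lens 2 is d_o2 = 27 - (-4.153) = 31.153 cm.
Applying the thin-lens equation again with f_2 = 8 cm and d_o2 = 31.153 cm gives d_i2 = 10.764 cm.
m_2 = -(10.764)/(31.153) = -0.3455.
Overall magnification: m = m_1 m_2 = -0.1248.

-0.125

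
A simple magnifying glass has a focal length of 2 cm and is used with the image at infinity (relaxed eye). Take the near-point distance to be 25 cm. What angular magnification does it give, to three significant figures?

M = D/f = 25/2 = 12.500.

12.5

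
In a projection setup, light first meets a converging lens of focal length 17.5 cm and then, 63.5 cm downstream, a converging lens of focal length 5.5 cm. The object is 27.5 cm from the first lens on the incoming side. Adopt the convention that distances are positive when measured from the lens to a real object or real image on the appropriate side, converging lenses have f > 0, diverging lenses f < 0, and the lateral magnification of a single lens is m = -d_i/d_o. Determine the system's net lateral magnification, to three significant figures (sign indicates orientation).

First lens: d_i1 = 1/(1/17.5 - 1/27.5) = 48.125 cm.
m_1 = -(48.125)/27.5 = -1.7500.
That image sits 15.375 cm in front of the second lens, so d_o2 = 15.375 cm.
Second lens: d_i2 = 1/(1/5.5 - 1/(15.375)) = 8.563 cm.
m_2 = -(8.563)/(15.375) = -0.5570.
Overall magnification: m = m_1 m_2 = 0.9747.

0.975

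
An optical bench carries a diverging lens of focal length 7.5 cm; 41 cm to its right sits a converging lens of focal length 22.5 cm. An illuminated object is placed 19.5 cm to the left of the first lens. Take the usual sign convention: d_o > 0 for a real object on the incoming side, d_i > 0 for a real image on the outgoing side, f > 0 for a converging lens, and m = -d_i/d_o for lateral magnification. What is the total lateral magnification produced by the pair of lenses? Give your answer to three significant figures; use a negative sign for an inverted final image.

-0.261

Lens 1: 1/d_i1 = 1/f_1 - 1/d_o1 = 1/(-7.5) - 1/19.5 = -0.18462 cm^-1, so d_i1 = -5.417 cm.
m_1 = -(-5.417)/19.5 = 0.2778.
With d_i1 < 0 the first image is virtual and lies on the object side; the object distance for lens 2 is d_o2 = 41 - (-5.417) = 46.417 cm.
Lens 2: 1/d_i2 = 1/f_2 - 1/d_o2 = 1/22.5 - 1/(46.417) = 0.02290 cm^-1, so d_i2 = 43.667 cm.
m_2 = -(43.667)/(46.417) = -0.9408.
The system's lateral magnification is m_1 m_2 = (0.2778)(-0.9408) = -0.2613.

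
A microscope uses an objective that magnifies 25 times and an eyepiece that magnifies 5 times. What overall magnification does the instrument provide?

125

The overall magnification of a compound microscope is the product of the objective and eyepiece magnifications:
M = M_obj x M_eye = 25 x 5 = 125.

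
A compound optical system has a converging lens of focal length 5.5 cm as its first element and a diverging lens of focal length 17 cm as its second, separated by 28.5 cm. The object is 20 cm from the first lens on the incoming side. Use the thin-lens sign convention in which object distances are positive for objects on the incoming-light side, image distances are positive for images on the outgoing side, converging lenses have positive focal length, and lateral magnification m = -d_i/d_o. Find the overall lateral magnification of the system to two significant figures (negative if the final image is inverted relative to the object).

-0.17

First lens: d_i1 = 1/(1/5.5 - 1/20) = 7.586 cm.
m_1 = -(7.586)/20 = -0.3793.
The intermediate image is 7.586 cm to the right of lens 1, so d_o2 = L - d_i1 = 28.5 - 7.586 = 20.914 cm.
Second lens: d_i2 = 1/(1/(-17) - 1/(20.914)) = -9.377 cm.
m_2 = -(-9.377)/(20.914) = 0.4484.
Total m = m_1 x m_2 = (-0.3793)(0.4484) = -0.1701.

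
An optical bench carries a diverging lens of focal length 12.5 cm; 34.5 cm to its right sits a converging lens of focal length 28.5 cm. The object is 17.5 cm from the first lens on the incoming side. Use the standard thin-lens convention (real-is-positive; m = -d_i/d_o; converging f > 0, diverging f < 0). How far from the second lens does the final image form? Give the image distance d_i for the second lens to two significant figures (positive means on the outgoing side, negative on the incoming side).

Applying the thin-lens equation to the first lens, 1/(-12.5) = 1/17.5 + 1/d_i1, which gives d_i1 = -7.292 cm.
With d_i1 < 0 the first image is virtual and lies on the object side; the object distance for lens 2 is d_o2 = 34.5 - (-7.292) = 41.792 cm.
Applying the thin-lens equation again with f_2 = 28.5 cm and d_o2 = 41.792 cm gives d_i2 = 89.610 cm.

90 cm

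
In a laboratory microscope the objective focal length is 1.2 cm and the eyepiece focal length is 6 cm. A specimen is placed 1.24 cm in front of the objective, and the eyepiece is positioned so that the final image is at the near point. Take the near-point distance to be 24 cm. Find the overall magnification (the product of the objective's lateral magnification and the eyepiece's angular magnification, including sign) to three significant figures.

Objective: 1/d_i = 1/f_obj - 1/d_o = 1/1.2 - 1/1.24 = 0.02688 cm^-1, so d_i = 37.200 cm.
m_obj = -d_i/d_o = -37.200/1.24 = -30.000.
Eyepiece angular magnification (image at near point): M_eye = 1 + D/f_e = 1 + 24/6 = 5.000.
Overall M = m_obj x M_eye = (-30.000)(5.000) = -150.00.

-150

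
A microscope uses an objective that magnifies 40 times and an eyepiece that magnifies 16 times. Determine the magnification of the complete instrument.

640

The overall magnification of a compound microscope is the product of the objective and eyepiece magnifications:
M = M_obj x M_eye = 40 x 16 = 640.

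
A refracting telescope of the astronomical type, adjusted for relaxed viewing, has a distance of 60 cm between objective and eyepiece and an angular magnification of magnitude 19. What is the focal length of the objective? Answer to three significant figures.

In normal adjustment the tube length equals f_obj + f_eye and |M| = f_obj/f_eye.
So f_obj = 19 f_eye and 19 f_eye + f_eye = 60 cm, giving f_eye = 60/20 = 3.000 cm and f_obj = 57.000 cm.

57.0 cm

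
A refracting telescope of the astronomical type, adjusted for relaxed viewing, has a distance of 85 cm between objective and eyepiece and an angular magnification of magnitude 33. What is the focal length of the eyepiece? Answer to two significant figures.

In normal adjustment the tube length equals f_obj + f_eye and |M| = f_obj/f_eye.
So f_obj = 33 f_eye and 33 f_eye + f_eye = 85 cm, giving f_eye = 85/34 = 2.500 cm and f_obj = 82.500 cm.

2.5 cm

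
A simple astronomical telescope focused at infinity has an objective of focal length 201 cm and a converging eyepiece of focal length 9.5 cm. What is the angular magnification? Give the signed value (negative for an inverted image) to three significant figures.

-21.2

M = -f_obj/f_eye = -201/(9.5) = -21.158.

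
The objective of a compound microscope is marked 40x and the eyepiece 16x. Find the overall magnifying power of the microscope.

The overall magnification of a compound microscope is the product of the objective and eyepiece magnifications:
M = M_obj x M_eye = 40 x 16 = 640.

640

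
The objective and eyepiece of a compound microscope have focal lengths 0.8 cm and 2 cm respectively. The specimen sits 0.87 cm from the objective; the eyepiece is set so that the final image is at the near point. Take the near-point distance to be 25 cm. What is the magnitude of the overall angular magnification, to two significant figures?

150

Objective: 1/d_i = 1/f_obj - 1/d_o = 1/0.8 - 1/0.87 = 0.10057 cm^-1, so d_i = 9.943 cm.
m_obj = -d_i/d_o = -9.943/0.87 = -11.429.
Eyepiece angular magnification (image at near point): M_eye = 1 + D/f_e = 1 + 25/2 = 13.500.
Overall M = m_obj x M_eye = (-11.429)(13.500) = -154.29.
|M| = 154.29.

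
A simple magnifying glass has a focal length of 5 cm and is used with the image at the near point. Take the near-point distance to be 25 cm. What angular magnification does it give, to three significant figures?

M = 1 + D/f = 1 + 25/5 = 6.000.

6.00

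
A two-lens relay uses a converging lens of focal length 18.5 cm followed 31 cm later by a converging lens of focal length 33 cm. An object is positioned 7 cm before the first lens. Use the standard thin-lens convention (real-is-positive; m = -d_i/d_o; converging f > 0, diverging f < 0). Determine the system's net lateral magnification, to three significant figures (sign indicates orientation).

-5.73

First lens: d_i1 = 1/(1/18.5 - 1/7) = -11.261 cm.
m_1 = -(-11.261)/7 = 1.6087.
The intermediate image is virtual, 11.261 cm to the left of lens 1, so d_o2 = L - d_i1 = 31 - (-11.261) = 42.261 cm.
Second lens: d_i2 = 1/(1/33 - 1/(42.261)) = 150.592 cm.
m_2 = -(150.592)/(42.261) = -3.5634.
The system's lateral magnification is m_1 m_2 = (1.6087)(-3.5634) = -5.7324.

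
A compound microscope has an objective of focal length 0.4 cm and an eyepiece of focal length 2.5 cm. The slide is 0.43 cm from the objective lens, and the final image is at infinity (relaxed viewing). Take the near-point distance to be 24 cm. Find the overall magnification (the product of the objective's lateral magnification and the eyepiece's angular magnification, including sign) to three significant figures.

Objective: 1/d_i = 1/f_obj - 1/d_o = 1/0.4 - 1/0.43 = 0.17442 cm^-1, so d_i = 5.733 cm.
m_obj = -d_i/d_o = -5.733/0.43 = -13.333.
Eyepiece angular magnification (image at infinity): M_eye = D/f_e = 24/2.5 = 9.600.
Overall M = m_obj x M_eye = (-13.333)(9.600) = -128.00.

-128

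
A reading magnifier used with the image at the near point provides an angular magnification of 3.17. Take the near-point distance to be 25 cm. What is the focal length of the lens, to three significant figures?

11.5 cm

For the image at the near point, M = 1 + D/f.
f = D/(M - 1) = 25/(3.17 - 1) = 11.521 cm.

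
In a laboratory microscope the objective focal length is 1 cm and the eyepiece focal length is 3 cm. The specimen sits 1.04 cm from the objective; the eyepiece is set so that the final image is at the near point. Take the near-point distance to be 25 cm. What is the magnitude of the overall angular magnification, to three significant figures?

233

Objective: 1/d_i = 1/f_obj - 1/d_o = 1/1 - 1/1.04 = 0.03846 cm^-1, so d_i = 26.000 cm.
m_obj = -d_i/d_o = -26.000/1.04 = -25.000.
Eyepiece angular magnification (image at near point): M_eye = 1 + D/f_e = 1 + 25/3 = 9.333.
Overall M = m_obj x M_eye = (-25.000)(9.333) = -233.33.
|M| = 233.33.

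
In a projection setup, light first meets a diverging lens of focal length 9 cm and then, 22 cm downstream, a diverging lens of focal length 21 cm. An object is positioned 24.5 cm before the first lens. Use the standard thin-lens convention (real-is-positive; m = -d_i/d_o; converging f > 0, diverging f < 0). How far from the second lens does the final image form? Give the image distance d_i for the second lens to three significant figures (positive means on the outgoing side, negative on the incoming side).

Applying the thin-lens equation to the first lens, 1/(-9) = 1/24.5 + 1/d_i1, which gives d_i1 = -6.582 cm.
The intermediate image is virtual, 6.582 cm to the left of lens 1, so d_o2 = L - d_i1 = 22 - (-6.582) = 28.582 cm.
Applying the thin-lens equation again with f_2 = -21 cm and d_o2 = 28.582 cm gives d_i2 = -12.106 cm.

-12.1 cm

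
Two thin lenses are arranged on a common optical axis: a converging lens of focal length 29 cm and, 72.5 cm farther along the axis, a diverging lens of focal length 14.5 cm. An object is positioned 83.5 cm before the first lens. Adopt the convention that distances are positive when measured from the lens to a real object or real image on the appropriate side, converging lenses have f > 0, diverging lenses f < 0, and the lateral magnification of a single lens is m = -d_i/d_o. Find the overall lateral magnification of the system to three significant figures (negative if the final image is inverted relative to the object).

First lens: d_i1 = 1/(1/29 - 1/83.5) = 44.431 cm.
m_1 = -(44.431)/83.5 = -0.5321.
Object distance for lens 2: d_o2 = 72.5 - 44.431 = 28.069 cm.
Second lens: d_i2 = 1/(1/(-14.5) - 1/(28.069)) = -9.561 cm.
m_2 = -(-9.561)/(28.069) = 0.3406.
Overall magnification: m = m_1 m_2 = -0.1812.

-0.181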